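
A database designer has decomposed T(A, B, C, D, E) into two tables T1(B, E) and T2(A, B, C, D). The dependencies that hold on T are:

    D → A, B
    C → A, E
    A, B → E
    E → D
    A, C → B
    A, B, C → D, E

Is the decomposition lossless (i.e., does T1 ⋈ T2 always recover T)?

No

Common attributes: T1 ∩ T2 = {B}.
No dependency enlarges {B}, so (B)⁺ = {B}.
The closure contains neither all of T1 = {B, E} nor all of T2 = {A, B, C, D}, so the common attributes are not a superkey of either fragment. The join is lossy.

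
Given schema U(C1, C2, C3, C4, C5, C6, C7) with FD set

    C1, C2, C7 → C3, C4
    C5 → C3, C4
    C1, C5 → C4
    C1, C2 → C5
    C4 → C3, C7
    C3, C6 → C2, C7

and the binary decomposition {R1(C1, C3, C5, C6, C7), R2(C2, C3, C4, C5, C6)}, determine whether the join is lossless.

Yes

Common attributes: R1 ∩ R2 = {C3, C5, C6}.
Closure of {C3, C5, C6}: C5 → C3, C4 applies, adding C4; C4 → C3, C7 applies, adding C7; C3, C6 → C2, C7 applies, adding C2. So (C3, C5, C6)⁺ = {C2, C3, C4, C5, C6, C7}.
This closure contains every attribute of R2, so R1 ∩ R2 → R2. The join is lossless.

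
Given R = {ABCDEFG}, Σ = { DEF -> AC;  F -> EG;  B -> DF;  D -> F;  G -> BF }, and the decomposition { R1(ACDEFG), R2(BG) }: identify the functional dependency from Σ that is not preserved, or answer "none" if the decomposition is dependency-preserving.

none

DEF → AC lies within R1.
F → EG lies within R1.
B → DF: restricted closure across fragments reaches DF.
D → F lies within R1.
G → BF: restricted closure across fragments reaches BF.
Every dependency is enforceable on the fragments, so the decomposition is dependency-preserving.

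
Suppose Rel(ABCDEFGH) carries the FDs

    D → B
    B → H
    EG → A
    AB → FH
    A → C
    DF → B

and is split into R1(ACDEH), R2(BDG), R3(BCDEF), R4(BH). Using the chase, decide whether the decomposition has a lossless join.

Chase test. Columns are ABCDEFGH; row i has aⱼ where attribute j ∈ Ri, else bᵢⱼ.
Initial tableau (one row per fragment):
  row 1: a1 b12 a3 a4 a5 b16 b17 a8
  row 2: b21 a2 b23 a4 b25 b26 a7 b28
  row 3: b31 a2 a3 a4 a5 a6 b37 b38
  row 4: b41 a2 b43 b44 b45 b46 b47 a8
Rows 1 and 2 agree on D; apply D→B and equate their B entries.
Rows 1 and 2 agree on B; apply B→H and equate their H entries.
Rows 1 and 3 agree on B; apply B→H and equate their H entries.
No row becomes fully distinguished — the join is lossy.

No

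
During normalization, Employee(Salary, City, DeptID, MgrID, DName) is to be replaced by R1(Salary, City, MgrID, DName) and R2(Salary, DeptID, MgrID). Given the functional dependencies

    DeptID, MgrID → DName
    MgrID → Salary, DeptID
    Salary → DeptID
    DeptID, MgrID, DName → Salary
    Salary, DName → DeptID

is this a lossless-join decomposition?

Yes

Common attributes: R1 ∩ R2 = {Salary, MgrID}.
Closure of {Salary, MgrID}: MgrID → Salary, DeptID applies, adding DeptID; DeptID, MgrID → DName applies, adding DName. So (Salary, MgrID)⁺ = {Salary, DeptID, MgrID, DName}.
This closure contains every attribute of R2, so R1 ∩ R2 → R2. The join is lossless.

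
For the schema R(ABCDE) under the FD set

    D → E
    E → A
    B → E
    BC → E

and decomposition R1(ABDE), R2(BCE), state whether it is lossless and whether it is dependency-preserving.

lossy but dependency-preserving

Lossless test: (BE)⁺ = {ABE}, which is a superkey of neither fragment — lossy.
Dependency preservation: every FD's attributes lie within a single fragment, so each can be enforced locally — preserved.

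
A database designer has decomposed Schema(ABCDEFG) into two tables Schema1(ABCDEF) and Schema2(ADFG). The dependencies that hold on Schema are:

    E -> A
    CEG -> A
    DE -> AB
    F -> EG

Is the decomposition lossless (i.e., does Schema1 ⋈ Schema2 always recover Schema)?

Yes

Common attributes: Schema1 ∩ Schema2 = {ADF}.
Closure of {ADF}: F → EG applies, adding EG; DE → AB applies, adding B. So (ADF)⁺ = {ABDEFG}.
This closure contains every attribute of Schema2, so Schema1 ∩ Schema2 → Schema2. The join is lossless.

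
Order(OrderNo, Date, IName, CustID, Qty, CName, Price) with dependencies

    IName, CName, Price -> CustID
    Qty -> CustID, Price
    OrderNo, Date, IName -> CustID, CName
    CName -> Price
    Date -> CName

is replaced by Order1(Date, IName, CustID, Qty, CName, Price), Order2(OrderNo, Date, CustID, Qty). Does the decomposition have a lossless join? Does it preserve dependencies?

Lossless test: (Date, CustID, Qty)⁺ = {Date, CustID, Qty, CName, Price}, which is a superkey of neither fragment — lossy.
Dependency preservation: OrderNo, Date, IName → CustID, CName is not contained in any single fragment, but the restricted closure of its left-hand side across the fragments still reaches the right-hand side; the remaining FDs each lie inside some fragment. All dependencies are preserved.

lossy but dependency-preserving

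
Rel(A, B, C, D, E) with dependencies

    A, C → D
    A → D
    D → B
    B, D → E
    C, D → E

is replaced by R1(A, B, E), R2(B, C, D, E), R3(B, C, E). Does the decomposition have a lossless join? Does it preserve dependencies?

Lossless test (chase): applying each FD to every pair of rows produces no changes in the tableau, so no row becomes fully distinguished — the join is lossy.
Dependency preservation: the restricted closure of {A, C} across the fragments never reaches {D}, so A, C → D cannot be enforced without a join — not preserved.

lossy and not dependency-preserving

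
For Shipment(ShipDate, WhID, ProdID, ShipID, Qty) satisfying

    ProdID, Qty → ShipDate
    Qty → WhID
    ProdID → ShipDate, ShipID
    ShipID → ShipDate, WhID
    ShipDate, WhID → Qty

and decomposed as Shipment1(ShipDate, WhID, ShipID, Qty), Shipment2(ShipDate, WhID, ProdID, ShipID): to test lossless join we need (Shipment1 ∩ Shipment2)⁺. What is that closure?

ShipDate, WhID, ShipID, Qty

Shipment1 ∩ Shipment2 = {ShipDate, WhID, ShipID}.
ShipDate, WhID → Qty applies, adding Qty
Closure: {ShipDate, WhID, ShipID, Qty}.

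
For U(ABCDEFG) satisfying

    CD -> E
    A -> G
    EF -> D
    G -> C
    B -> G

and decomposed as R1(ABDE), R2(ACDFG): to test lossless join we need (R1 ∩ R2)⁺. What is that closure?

ACDEG

R1 ∩ R2 = {AD}.
A → G applies, adding G
G → C applies, adding C
CD → E applies, adding E
Closure: {ACDEG}.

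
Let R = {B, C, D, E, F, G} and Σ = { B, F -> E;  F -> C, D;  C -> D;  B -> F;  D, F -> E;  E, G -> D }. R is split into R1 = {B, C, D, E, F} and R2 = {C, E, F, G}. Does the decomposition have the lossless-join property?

No

Common attributes: R1 ∩ R2 = {C, E, F}.
Closure of {C, E, F}: F → C, D applies, adding D. So (C, E, F)⁺ = {C, D, E, F}.
The closure contains neither all of R1 = {B, C, D, E, F} nor all of R2 = {C, E, F, G}, so the common attributes are not a superkey of either fragment. The join is lossy.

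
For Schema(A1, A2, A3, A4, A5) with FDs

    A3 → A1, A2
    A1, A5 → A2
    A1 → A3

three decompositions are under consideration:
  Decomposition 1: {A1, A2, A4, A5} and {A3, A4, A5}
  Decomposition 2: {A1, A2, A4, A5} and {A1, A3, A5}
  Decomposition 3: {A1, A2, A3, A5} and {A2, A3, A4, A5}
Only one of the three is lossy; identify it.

Decomposition 1

Decomposition 1: common = {A4, A5}, closure = {A4, A5} → lossy.
Decomposition 2: common = {A1, A5}, closure = {A1, A2, A3, A5} → lossless.
Decomposition 3: common = {A2, A3, A5}, closure = {A1, A2, A3, A5} → lossless.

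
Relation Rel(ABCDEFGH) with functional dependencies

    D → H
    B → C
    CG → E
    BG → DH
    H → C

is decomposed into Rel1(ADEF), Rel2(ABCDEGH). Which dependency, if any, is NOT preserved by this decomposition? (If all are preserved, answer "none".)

D → H lies within Rel2.
B → C lies within Rel2.
CG → E lies within Rel2.
BG → DH lies within Rel2.
H → C lies within Rel2.
Every dependency is enforceable on the fragments, so the decomposition is dependency-preserving.

none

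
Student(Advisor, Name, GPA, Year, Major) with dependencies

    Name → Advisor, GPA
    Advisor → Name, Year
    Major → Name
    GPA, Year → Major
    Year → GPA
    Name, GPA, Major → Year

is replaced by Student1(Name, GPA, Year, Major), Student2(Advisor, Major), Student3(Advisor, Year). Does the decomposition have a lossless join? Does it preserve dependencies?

Lossless test (chase): Rows 2 and 3 agree on Advisor; apply Advisor→Name, Year and equate their Name, Year entries. Rows 1 and 2 agree on Major; apply Major→Name and equate their Name entries. Rows 1 and 2 agree on Year; apply Year→GPA and equate their GPA entries. Rows 1 and 3 agree on Year; apply Year→GPA and equate their GPA entries. Rows 1 and 2 agree on Name; apply Name→Advisor, GPA and equate their Advisor, GPA entries. Rows 1 and 3 agree on GPA, Year; apply GPA, Year→Major and equate their Major entries. Row 1 is now all distinguished symbols — the join is lossless.
Dependency preservation: Name → Advisor, GPA; Advisor → Name, Year are not contained in any single fragment, but the restricted closure of each left-hand side across the fragments still reaches the right-hand side; the remaining FDs each lie inside some fragment. All dependencies are preserved.

lossless and dependency-preserving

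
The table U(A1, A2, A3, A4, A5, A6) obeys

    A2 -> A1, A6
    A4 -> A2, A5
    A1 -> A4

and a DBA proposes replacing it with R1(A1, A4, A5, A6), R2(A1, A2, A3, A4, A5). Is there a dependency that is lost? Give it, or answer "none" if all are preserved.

none

A2 → A1, A6: restricted closure across fragments reaches A1, A6.
A4 → A2, A5 lies within R2.
A1 → A4 lies within R1.
Every dependency is enforceable on the fragments, so the decomposition is dependency-preserving.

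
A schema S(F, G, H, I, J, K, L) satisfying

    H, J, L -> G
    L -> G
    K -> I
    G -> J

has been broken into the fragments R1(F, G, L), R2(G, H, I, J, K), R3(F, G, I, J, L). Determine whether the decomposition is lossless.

Chase test. Columns are F, G, H, I, J, K, L; row i has aⱼ where attribute j ∈ Ri, else bᵢⱼ.
Initial tableau (one row per fragment):
  row 1: a1 a2 b13 b14 b15 b16 a7
  row 2: b21 a2 a3 a4 a5 a6 b27
  row 3: a1 a2 b33 a4 a5 b36 a7
Rows 1 and 2 agree on G; apply G→J and equate their J entries.
No row becomes fully distinguished — the join is lossy.

No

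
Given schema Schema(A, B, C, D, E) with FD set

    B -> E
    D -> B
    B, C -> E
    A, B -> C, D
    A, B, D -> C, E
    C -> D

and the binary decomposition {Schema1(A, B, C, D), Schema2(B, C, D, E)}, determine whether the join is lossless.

Common attributes: Schema1 ∩ Schema2 = {B, C, D}.
Closure of {B, C, D}: B → E applies, adding E. So (B, C, D)⁺ = {B, C, D, E}.
This closure contains every attribute of Schema2, so Schema1 ∩ Schema2 → Schema2. The join is lossless.

Yes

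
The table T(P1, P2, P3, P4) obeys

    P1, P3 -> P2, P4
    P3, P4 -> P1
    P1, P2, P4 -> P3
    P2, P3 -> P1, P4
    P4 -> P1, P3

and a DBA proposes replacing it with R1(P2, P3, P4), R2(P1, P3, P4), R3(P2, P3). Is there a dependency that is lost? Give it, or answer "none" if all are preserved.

none

P1, P3 → P2, P4: restricted closure across fragments reaches P2, P4.
P3, P4 → P1 lies within R2.
P1, P2, P4 → P3: restricted closure across fragments reaches P3.
P2, P3 → P1, P4: restricted closure across fragments reaches P1, P4.
P4 → P1, P3 lies within R2.
Every dependency is enforceable on the fragments, so the decomposition is dependency-preserving.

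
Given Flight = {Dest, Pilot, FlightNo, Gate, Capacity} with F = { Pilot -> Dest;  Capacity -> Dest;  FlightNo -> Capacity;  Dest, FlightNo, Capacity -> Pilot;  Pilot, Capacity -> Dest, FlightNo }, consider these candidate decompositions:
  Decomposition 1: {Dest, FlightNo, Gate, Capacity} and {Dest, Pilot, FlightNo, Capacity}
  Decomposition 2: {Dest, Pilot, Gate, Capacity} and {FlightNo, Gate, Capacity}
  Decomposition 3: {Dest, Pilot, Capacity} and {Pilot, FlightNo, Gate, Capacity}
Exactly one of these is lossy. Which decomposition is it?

Decomposition 2

Decomposition 1: common = {Dest, FlightNo, Capacity}, closure = {Dest, Pilot, FlightNo, Capacity} → lossless.
Decomposition 2: common = {Gate, Capacity}, closure = {Dest, Gate, Capacity} → lossy.
Decomposition 3: common = {Pilot, Capacity}, closure = {Dest, Pilot, FlightNo, Capacity} → lossless.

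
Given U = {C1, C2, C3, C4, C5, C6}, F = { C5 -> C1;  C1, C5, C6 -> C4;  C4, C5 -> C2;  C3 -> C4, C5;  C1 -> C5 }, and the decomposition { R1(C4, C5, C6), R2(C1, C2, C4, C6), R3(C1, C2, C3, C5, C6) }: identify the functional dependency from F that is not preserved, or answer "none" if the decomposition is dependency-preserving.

Check C3 → C4, C5: no single fragment contains all of {C3, C4, C5}, and the restricted closure of {C3} across the fragments never reaches {C4, C5}.
C5 → C1 is preserved.
C1, C5, C6 → C4 is preserved.
C4, C5 → C2 is preserved.
C1 → C5 is preserved.

C3 -> C4, C5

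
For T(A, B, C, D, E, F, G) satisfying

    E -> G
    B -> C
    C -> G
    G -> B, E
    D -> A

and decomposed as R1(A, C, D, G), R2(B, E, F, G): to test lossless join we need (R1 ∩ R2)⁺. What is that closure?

R1 ∩ R2 = {G}.
G → B, E applies, adding B, E
B → C applies, adding C
Closure: {B, C, E, G}.

B, C, E, G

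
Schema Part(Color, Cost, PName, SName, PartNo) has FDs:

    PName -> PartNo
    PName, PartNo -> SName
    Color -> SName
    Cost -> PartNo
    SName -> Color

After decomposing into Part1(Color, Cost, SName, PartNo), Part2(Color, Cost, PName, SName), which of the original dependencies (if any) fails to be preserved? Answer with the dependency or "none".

Check PName → PartNo: no single fragment contains all of {PName, PartNo}, and the restricted closure of {PName} across the fragments never reaches {PartNo}.
PName, PartNo → SName is preserved.
Color → SName is preserved.
Cost → PartNo is preserved.
SName → Color is preserved.

PName -> PartNo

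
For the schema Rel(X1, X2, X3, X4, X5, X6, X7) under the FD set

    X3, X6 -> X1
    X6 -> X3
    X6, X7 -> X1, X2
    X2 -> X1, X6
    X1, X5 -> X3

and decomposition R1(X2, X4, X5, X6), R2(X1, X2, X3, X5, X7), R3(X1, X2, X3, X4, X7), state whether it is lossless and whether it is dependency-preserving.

lossy and not dependency-preserving

Lossless test (chase): Rows 1 and 2 agree on X2; apply X2→X1, X6 and equate their X1, X6 entries. Rows 1 and 3 agree on X2; apply X2→X1, X6 and equate their X1, X6 entries. Rows 1 and 2 agree on X1, X5; apply X1, X5→X3 and equate their X3 entries. No row becomes fully distinguished — the join is lossy.
Dependency preservation: the restricted closure of {X3, X6} across the fragments never reaches {X1}, so X3, X6 → X1 cannot be enforced without a join — not preserved.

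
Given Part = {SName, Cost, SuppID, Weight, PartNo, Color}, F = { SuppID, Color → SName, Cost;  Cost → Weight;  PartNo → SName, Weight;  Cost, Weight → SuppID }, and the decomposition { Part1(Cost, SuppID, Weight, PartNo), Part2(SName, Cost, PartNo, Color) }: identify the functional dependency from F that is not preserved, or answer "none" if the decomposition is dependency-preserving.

Check SuppID, Color → SName, Cost: no single fragment contains all of {SName, Cost, SuppID, Color}, and the restricted closure of {SuppID, Color} across the fragments never reaches {SName, Cost}.
Cost → Weight is preserved.
PartNo → SName, Weight is preserved.
Cost, Weight → SuppID is preserved.

SuppID, Color → SName, Cost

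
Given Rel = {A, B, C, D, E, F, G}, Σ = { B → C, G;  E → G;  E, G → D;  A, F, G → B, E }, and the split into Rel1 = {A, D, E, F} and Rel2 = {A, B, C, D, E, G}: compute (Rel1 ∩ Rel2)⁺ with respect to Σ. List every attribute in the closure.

Rel1 ∩ Rel2 = {A, D, E}.
E → G applies, adding G
Closure: {A, D, E, G}.

A, D, E, G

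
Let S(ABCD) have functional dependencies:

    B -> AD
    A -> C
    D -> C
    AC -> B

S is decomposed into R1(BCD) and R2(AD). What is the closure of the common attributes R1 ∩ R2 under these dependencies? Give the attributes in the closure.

R1 ∩ R2 = {D}.
D → C applies, adding C
Closure: {CD}.

CD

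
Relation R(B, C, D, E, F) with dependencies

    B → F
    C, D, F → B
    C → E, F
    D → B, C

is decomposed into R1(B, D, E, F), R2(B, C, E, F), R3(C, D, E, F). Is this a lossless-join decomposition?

Chase test. Columns are B, C, D, E, F; row i has aⱼ where attribute j ∈ Ri, else bᵢⱼ.
Initial tableau (one row per fragment):
  row 1: a1 b12 a3 a4 a5
  row 2: a1 a2 b23 a4 a5
  row 3: b31 a2 a3 a4 a5
Rows 1 and 3 agree on D; apply D→B, C and equate their B, C entries.
Row 1 is now all distinguished symbols — the join is lossless.

Yes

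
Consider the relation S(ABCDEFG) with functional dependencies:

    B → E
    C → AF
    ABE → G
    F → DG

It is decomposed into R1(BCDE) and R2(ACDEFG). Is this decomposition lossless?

Common attributes: R1 ∩ R2 = {CDE}.
Closure of {CDE}: C → AF applies, adding AF; F → DG applies, adding G. So (CDE)⁺ = {ACDEFG}.
This closure contains every attribute of R2, so R1 ∩ R2 → R2. The join is lossless.

Yes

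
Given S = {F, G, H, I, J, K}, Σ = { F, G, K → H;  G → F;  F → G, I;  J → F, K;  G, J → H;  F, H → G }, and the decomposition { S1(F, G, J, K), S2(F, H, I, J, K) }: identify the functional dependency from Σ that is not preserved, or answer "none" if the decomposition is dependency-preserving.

F, G, K → H: restricted closure across fragments reaches H.
G → F lies within S1.
F → G, I: restricted closure across fragments reaches G, I.
J → F, K lies within S1.
G, J → H: restricted closure across fragments reaches H.
F, H → G: restricted closure across fragments reaches G.
Every dependency is enforceable on the fragments, so the decomposition is dependency-preserving.

none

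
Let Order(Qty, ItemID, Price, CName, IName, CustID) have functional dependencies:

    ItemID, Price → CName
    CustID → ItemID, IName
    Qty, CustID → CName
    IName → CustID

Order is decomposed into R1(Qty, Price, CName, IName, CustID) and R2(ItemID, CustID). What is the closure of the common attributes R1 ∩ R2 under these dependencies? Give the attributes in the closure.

ItemID, IName, CustID

R1 ∩ R2 = {CustID}.
CustID → ItemID, IName applies, adding ItemID, IName
Closure: {ItemID, IName, CustID}.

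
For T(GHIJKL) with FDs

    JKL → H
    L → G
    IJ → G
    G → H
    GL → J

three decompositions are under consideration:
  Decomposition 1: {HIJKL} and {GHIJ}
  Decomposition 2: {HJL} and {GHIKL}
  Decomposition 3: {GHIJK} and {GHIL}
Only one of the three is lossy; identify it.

Decomposition 3

Decomposition 1: common = {HIJ}, closure = {GHIJ} → lossless.
Decomposition 2: common = {HL}, closure = {GHJL} → lossless.
Decomposition 3: common = {GHI}, closure = {GHI} → lossy.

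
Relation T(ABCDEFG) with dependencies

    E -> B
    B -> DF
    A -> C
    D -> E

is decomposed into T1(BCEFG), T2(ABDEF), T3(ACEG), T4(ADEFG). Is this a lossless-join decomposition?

Chase test. Columns are ABCDEFG; row i has aⱼ where attribute j ∈ Ti, else bᵢⱼ.
Initial tableau (one row per fragment):
  row 1: b11 a2 a3 b14 a5 a6 a7
  row 2: a1 a2 b23 a4 a5 a6 b27
  row 3: a1 b32 a3 b34 a5 b36 a7
  row 4: a1 b42 b43 a4 a5 a6 a7
Rows 1 and 3 agree on E; apply E→B and equate their B entries.
Rows 1 and 4 agree on E; apply E→B and equate their B entries.
Rows 1 and 2 agree on B; apply B→DF and equate their DF entries.
Rows 1 and 3 agree on B; apply B→DF and equate their DF entries.
Rows 2 and 3 agree on A; apply A→C and equate their C entries.
Rows 2 and 4 agree on A; apply A→C and equate their C entries.
Row 3 is now all distinguished symbols — the join is lossless.

Yes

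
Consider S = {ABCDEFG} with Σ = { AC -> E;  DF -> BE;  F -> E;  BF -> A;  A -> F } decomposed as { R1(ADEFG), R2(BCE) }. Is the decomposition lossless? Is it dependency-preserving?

Lossless test: (E)⁺ = {E}, which is a superkey of neither fragment — lossy.
Dependency preservation: the restricted closure of {DF} across the fragments never reaches {BE}, so DF → BE cannot be enforced without a join — not preserved.

lossy and not dependency-preserving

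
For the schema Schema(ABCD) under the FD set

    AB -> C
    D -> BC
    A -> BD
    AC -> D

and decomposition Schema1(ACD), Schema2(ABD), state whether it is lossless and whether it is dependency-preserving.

Lossless test: (AD)⁺ = {ABCD}, which contains all of one fragment — lossless.
Dependency preservation: AB → C; D → BC are not contained in any single fragment, but the restricted closure of each left-hand side across the fragments still reaches the right-hand side; the remaining FDs each lie inside some fragment. All dependencies are preserved.

lossless and dependency-preserving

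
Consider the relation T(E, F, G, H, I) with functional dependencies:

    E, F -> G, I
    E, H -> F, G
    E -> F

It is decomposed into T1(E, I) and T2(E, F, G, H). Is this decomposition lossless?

Common attributes: T1 ∩ T2 = {E}.
Closure of {E}: E → F applies, adding F; E, F → G, I applies, adding G, I. So (E)⁺ = {E, F, G, I}.
This closure contains every attribute of T1, so T1 ∩ T2 → T1. The join is lossless.

Yes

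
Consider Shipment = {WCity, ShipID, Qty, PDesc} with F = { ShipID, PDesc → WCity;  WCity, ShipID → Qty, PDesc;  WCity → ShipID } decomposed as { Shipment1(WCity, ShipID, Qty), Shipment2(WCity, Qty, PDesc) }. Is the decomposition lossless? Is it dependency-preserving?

Lossless test: (WCity, Qty)⁺ = {WCity, ShipID, Qty, PDesc}, which contains all of one fragment — lossless.
Dependency preservation: the restricted closure of {ShipID, PDesc} across the fragments never reaches {WCity}, so ShipID, PDesc → WCity cannot be enforced without a join — not preserved.

lossless but not dependency-preserving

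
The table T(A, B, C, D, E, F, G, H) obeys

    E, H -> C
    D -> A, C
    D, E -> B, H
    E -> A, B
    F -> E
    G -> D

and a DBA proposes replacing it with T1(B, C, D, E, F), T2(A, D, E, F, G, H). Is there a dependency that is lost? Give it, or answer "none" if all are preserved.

E, H -> C

Check E, H → C: no single fragment contains all of {C, E, H}, and the restricted closure of {E, H} across the fragments never reaches {C}.
D → A, C is preserved.
D, E → B, H is preserved.
E → A, B is preserved.
F → E is preserved.
G → D is preserved.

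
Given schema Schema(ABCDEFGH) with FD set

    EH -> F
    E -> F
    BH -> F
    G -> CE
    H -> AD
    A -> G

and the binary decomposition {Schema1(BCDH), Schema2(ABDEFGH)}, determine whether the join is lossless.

Yes

Common attributes: Schema1 ∩ Schema2 = {BDH}.
Closure of {BDH}: BH → F applies, adding F; H → AD applies, adding A; A → G applies, adding G; G → CE applies, adding CE. So (BDH)⁺ = {ABCDEFGH}.
This closure contains every attribute of Schema1, so Schema1 ∩ Schema2 → Schema1. The join is lossless.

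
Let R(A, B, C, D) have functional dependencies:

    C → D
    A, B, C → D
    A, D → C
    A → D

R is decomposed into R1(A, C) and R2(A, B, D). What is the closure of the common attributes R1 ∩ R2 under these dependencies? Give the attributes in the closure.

A, C, D

R1 ∩ R2 = {A}.
A → D applies, adding D
A, D → C applies, adding C
Closure: {A, C, D}.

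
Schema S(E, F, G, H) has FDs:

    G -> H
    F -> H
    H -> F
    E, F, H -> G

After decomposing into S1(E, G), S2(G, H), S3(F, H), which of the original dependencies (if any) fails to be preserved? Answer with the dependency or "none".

E, F, H -> G

Check E, F, H → G: no single fragment contains all of {E, F, G, H}, and the restricted closure of {E, F, H} across the fragments never reaches {G}.
G → H is preserved.
F → H is preserved.
H → F is preserved.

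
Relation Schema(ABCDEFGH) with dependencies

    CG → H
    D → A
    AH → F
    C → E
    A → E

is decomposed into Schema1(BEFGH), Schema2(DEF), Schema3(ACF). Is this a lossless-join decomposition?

Chase test. Columns are ABCDEFGH; row i has aⱼ where attribute j ∈ Schemai, else bᵢⱼ.
Initial tableau (one row per fragment):
  row 1: b11 a2 b13 b14 a5 a6 a7 a8
  row 2: b21 b22 b23 a4 a5 a6 b27 b28
  row 3: a1 b32 a3 b34 b35 a6 b37 b38
No row becomes fully distinguished — the join is lossy.

No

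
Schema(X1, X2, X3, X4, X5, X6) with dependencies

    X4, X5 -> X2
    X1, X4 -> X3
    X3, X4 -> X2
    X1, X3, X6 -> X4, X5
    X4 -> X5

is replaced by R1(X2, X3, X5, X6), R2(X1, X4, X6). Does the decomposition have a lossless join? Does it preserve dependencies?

lossy and not dependency-preserving

Lossless test: (X6)⁺ = {X6}, which is a superkey of neither fragment — lossy.
Dependency preservation: the restricted closure of {X4, X5} across the fragments never reaches {X2}, so X4, X5 → X2 cannot be enforced without a join — not preserved.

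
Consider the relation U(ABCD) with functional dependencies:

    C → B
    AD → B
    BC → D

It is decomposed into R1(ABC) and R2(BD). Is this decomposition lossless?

No

Common attributes: R1 ∩ R2 = {B}.
No dependency enlarges {B}, so (B)⁺ = {B}.
The closure contains neither all of R1 = {ABC} nor all of R2 = {BD}, so the common attributes are not a superkey of either fragment. The join is lossy.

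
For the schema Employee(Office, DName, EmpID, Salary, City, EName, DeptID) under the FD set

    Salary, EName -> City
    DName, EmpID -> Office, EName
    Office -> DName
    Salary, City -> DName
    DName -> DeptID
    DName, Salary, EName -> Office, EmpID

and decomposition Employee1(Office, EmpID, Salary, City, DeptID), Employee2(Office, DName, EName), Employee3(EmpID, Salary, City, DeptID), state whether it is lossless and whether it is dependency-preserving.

lossy and not dependency-preserving

Lossless test (chase): Rows 1 and 2 agree on Office; apply Office→DName and equate their DName entries. Rows 1 and 3 agree on Salary, City; apply Salary, City→DName and equate their DName entries. Rows 1 and 2 agree on DName; apply DName→DeptID and equate their DeptID entries. Rows 1 and 3 agree on DName, EmpID; apply DName, EmpID→Office, EName and equate their Office, EName entries. No row becomes fully distinguished — the join is lossy.
Dependency preservation: the restricted closure of {Salary, EName} across the fragments never reaches {City}, so Salary, EName → City cannot be enforced without a join — not preserved.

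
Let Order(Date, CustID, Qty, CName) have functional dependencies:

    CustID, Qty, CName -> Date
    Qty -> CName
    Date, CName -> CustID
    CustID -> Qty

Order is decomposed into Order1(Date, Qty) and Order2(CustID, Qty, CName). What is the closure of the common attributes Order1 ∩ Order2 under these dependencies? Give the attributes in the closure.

Qty, CName

Order1 ∩ Order2 = {Qty}.
Qty → CName applies, adding CName
Closure: {Qty, CName}.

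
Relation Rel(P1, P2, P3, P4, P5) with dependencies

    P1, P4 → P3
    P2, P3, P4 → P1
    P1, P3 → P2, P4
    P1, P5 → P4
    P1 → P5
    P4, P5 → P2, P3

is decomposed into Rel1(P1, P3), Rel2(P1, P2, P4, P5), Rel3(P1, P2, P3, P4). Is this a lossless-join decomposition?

Chase test. Columns are P1, P2, P3, P4, P5; row i has aⱼ where attribute j ∈ Reli, else bᵢⱼ.
Initial tableau (one row per fragment):
  row 1: a1 b12 a3 b14 b15
  row 2: a1 a2 b23 a4 a5
  row 3: a1 a2 a3 a4 b35
Rows 2 and 3 agree on P1, P4; apply P1, P4→P3 and equate their P3 entries.
Rows 1 and 2 agree on P1, P3; apply P1, P3→P2, P4 and equate their P2, P4 entries.
Rows 1 and 2 agree on P1; apply P1→P5 and equate their P5 entries.
Rows 1 and 3 agree on P1; apply P1→P5 and equate their P5 entries.
Row 1 is now all distinguished symbols — the join is lossless.

Yes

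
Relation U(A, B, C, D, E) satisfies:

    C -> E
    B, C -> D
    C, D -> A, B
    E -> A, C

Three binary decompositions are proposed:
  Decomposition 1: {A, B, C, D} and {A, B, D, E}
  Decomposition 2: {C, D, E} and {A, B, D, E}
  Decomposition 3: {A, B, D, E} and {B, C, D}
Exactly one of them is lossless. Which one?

Decomposition 1: common = {A, B, D}, closure = {A, B, D} → lossy.
Decomposition 2: common = {D, E}, closure = {A, B, C, D, E} → lossless.
Decomposition 3: common = {B, D}, closure = {B, D} → lossy.

Decomposition 2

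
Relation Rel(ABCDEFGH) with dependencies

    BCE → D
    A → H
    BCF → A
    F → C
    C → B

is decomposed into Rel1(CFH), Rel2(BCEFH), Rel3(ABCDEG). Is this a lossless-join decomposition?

Chase test. Columns are ABCDEFGH; row i has aⱼ where attribute j ∈ Reli, else bᵢⱼ.
Initial tableau (one row per fragment):
  row 1: b11 b12 a3 b14 b15 a6 b17 a8
  row 2: b21 a2 a3 b24 a5 a6 b27 a8
  row 3: a1 a2 a3 a4 a5 b36 a7 b38
Rows 2 and 3 agree on BCE; apply BCE→D and equate their D entries.
Rows 1 and 2 agree on C; apply C→B and equate their B entries.
Rows 1 and 2 agree on BCF; apply BCF→A and equate their A entries.
No row becomes fully distinguished — the join is lossy.

No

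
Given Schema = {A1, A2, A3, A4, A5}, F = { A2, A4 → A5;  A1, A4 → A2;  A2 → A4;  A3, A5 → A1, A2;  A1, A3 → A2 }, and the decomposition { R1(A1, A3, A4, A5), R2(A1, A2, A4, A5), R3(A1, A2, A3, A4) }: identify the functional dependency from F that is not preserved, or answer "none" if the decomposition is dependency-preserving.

A2, A4 → A5 lies within R2.
A1, A4 → A2 lies within R2.
A2 → A4 lies within R2.
A3, A5 → A1, A2: restricted closure across fragments reaches A1, A2.
A1, A3 → A2 lies within R3.
Every dependency is enforceable on the fragments, so the decomposition is dependency-preserving.

none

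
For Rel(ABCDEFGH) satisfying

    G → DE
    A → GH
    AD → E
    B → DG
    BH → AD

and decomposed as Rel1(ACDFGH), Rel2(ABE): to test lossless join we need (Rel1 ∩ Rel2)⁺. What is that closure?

Rel1 ∩ Rel2 = {A}.
A → GH applies, adding GH
G → DE applies, adding DE
Closure: {ADEGH}.

ADEGH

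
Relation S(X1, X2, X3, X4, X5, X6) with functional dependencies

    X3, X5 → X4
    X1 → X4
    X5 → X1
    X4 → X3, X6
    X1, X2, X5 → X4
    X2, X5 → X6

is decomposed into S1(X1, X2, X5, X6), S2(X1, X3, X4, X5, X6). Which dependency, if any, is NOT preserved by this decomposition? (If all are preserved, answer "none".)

none

X3, X5 → X4 lies within S2.
X1 → X4 lies within S2.
X5 → X1 lies within S1.
X4 → X3, X6 lies within S2.
X1, X2, X5 → X4: restricted closure across fragments reaches X4.
X2, X5 → X6 lies within S1.
Every dependency is enforceable on the fragments, so the decomposition is dependency-preserving.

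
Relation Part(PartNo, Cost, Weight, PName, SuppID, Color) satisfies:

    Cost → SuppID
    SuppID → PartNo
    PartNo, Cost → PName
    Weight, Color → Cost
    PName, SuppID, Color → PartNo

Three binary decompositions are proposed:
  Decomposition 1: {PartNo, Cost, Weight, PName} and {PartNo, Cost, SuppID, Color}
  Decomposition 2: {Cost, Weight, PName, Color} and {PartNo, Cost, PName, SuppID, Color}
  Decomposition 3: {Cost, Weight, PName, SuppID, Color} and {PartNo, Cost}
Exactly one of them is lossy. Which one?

Decomposition 1

Decomposition 1: common = {PartNo, Cost}, closure = {PartNo, Cost, PName, SuppID} → lossy.
Decomposition 2: common = {Cost, PName, Color}, closure = {PartNo, Cost, PName, SuppID, Color} → lossless.
Decomposition 3: common = {Cost}, closure = {PartNo, Cost, PName, SuppID} → lossless.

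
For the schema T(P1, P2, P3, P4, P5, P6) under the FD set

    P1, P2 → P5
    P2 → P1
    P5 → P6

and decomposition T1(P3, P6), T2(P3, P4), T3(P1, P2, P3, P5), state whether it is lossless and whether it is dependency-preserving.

Lossless test (chase): applying each FD to every pair of rows produces no changes in the tableau, so no row becomes fully distinguished — the join is lossy.
Dependency preservation: the restricted closure of {P5} across the fragments never reaches {P6}, so P5 → P6 cannot be enforced without a join — not preserved.

lossy and not dependency-preserving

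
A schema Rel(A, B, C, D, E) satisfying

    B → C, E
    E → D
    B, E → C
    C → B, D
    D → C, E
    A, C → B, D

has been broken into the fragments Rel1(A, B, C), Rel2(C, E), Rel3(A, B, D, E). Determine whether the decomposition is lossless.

Chase test. Columns are A, B, C, D, E; row i has aⱼ where attribute j ∈ Reli, else bᵢⱼ.
Initial tableau (one row per fragment):
  row 1: a1 a2 a3 b14 b15
  row 2: b21 b22 a3 b24 a5
  row 3: a1 a2 b33 a4 a5
Rows 1 and 3 agree on B; apply B→C, E and equate their C, E entries.
Rows 1 and 2 agree on E; apply E→D and equate their D entries.
Rows 1 and 3 agree on E; apply E→D and equate their D entries.
Rows 1 and 2 agree on C; apply C→B, D and equate their B, D entries.
Row 1 is now all distinguished symbols — the join is lossless.

Yes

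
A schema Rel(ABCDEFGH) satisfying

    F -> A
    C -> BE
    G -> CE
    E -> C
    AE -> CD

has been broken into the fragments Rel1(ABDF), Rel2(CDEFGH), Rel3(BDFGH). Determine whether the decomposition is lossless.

Yes

Chase test. Columns are ABCDEFGH; row i has aⱼ where attribute j ∈ Reli, else bᵢⱼ.
Initial tableau (one row per fragment):
  row 1: a1 a2 b13 a4 b15 a6 b17 b18
  row 2: b21 b22 a3 a4 a5 a6 a7 a8
  row 3: b31 a2 b33 a4 b35 a6 a7 a8
Rows 1 and 2 agree on F; apply F→A and equate their A entries.
Rows 1 and 3 agree on F; apply F→A and equate their A entries.
Rows 2 and 3 agree on G; apply G→CE and equate their CE entries.
Rows 2 and 3 agree on C; apply C→BE and equate their BE entries.
Row 2 is now all distinguished symbols — the join is lossless.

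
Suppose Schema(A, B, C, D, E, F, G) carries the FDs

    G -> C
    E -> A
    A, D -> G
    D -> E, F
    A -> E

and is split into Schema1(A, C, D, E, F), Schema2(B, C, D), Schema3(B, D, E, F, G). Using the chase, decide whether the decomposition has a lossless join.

Chase test. Columns are A, B, C, D, E, F, G; row i has aⱼ where attribute j ∈ Schemai, else bᵢⱼ.
Initial tableau (one row per fragment):
  row 1: a1 b12 a3 a4 a5 a6 b17
  row 2: b21 a2 a3 a4 b25 b26 b27
  row 3: b31 a2 b33 a4 a5 a6 a7
Rows 1 and 3 agree on E; apply E→A and equate their A entries.
Rows 1 and 3 agree on A, D; apply A, D→G and equate their G entries.
Rows 1 and 2 agree on D; apply D→E, F and equate their E, F entries.
Rows 1 and 3 agree on G; apply G→C and equate their C entries.
Rows 1 and 2 agree on E; apply E→A and equate their A entries.
Rows 1 and 2 agree on A, D; apply A, D→G and equate their G entries.
Row 2 is now all distinguished symbols — the join is lossless.

Yes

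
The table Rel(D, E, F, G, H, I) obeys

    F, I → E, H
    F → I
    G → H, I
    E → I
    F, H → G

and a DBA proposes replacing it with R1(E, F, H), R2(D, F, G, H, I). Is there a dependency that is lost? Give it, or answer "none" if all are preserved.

E → I

Check E → I: no single fragment contains all of {E, I}, and the restricted closure of {E} across the fragments never reaches {I}.
F, I → E, H is preserved.
F → I is preserved.
G → H, I is preserved.
F, H → G is preserved.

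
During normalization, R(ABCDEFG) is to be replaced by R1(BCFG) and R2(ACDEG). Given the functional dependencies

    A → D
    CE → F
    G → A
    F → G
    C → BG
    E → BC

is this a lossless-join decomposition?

No

Common attributes: R1 ∩ R2 = {CG}.
Closure of {CG}: G → A applies, adding A; C → BG applies, adding B; A → D applies, adding D. So (CG)⁺ = {ABCDG}.
The closure contains neither all of R1 = {BCFG} nor all of R2 = {ACDEG}, so the common attributes are not a superkey of either fragment. The join is lossy.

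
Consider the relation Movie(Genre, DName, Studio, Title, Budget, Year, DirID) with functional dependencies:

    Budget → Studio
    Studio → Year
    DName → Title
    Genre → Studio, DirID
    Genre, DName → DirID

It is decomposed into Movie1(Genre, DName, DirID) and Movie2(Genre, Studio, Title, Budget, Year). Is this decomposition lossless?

Common attributes: Movie1 ∩ Movie2 = {Genre}.
Closure of {Genre}: Genre → Studio, DirID applies, adding Studio, DirID; Studio → Year applies, adding Year. So (Genre)⁺ = {Genre, Studio, Year, DirID}.
The closure contains neither all of Movie1 = {Genre, DName, DirID} nor all of Movie2 = {Genre, Studio, Title, Budget, Year}, so the common attributes are not a superkey of either fragment. The join is lossy.

No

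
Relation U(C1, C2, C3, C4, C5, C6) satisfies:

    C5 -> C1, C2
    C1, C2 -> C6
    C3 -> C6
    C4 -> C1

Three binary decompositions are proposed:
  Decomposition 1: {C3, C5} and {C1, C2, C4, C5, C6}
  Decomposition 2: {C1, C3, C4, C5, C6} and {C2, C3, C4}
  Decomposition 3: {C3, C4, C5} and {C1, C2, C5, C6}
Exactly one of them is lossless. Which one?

Decomposition 3

Decomposition 1: common = {C5}, closure = {C1, C2, C5, C6} → lossy.
Decomposition 2: common = {C3, C4}, closure = {C1, C3, C4, C6} → lossy.
Decomposition 3: common = {C5}, closure = {C1, C2, C5, C6} → lossless.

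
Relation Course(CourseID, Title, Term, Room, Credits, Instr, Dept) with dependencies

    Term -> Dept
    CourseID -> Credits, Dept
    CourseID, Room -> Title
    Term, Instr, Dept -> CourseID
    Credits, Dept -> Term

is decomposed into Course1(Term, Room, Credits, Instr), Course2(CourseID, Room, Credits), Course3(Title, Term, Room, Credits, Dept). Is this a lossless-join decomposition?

No

Chase test. Columns are CourseID, Title, Term, Room, Credits, Instr, Dept; row i has aⱼ where attribute j ∈ Coursei, else bᵢⱼ.
Initial tableau (one row per fragment):
  row 1: b11 b12 a3 a4 a5 a6 b17
  row 2: a1 b22 b23 a4 a5 b26 b27
  row 3: b31 a2 a3 a4 a5 b36 a7
Rows 1 and 3 agree on Term; apply Term→Dept and equate their Dept entries.
No row becomes fully distinguished — the join is lossy.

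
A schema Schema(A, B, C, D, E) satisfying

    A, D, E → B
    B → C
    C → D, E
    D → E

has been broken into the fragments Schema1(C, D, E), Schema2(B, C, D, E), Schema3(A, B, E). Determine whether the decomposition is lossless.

Yes

Chase test. Columns are A, B, C, D, E; row i has aⱼ where attribute j ∈ Schemai, else bᵢⱼ.
Initial tableau (one row per fragment):
  row 1: b11 b12 a3 a4 a5
  row 2: b21 a2 a3 a4 a5
  row 3: a1 a2 b33 b34 a5
Rows 2 and 3 agree on B; apply B→C and equate their C entries.
Rows 1 and 3 agree on C; apply C→D, E and equate their D, E entries.
Row 3 is now all distinguished symbols — the join is lossless.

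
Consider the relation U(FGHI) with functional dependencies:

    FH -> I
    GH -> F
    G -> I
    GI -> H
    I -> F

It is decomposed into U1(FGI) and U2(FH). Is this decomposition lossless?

No

Common attributes: U1 ∩ U2 = {F}.
No dependency enlarges {F}, so (F)⁺ = {F}.
The closure contains neither all of U1 = {FGI} nor all of U2 = {FH}, so the common attributes are not a superkey of either fragment. The join is lossy.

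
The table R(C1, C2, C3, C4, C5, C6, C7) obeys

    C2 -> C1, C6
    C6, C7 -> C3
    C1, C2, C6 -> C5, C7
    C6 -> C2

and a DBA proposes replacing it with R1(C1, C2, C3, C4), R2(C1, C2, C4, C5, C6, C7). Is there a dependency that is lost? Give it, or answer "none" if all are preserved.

C2 → C1, C6 lies within R2.
C6, C7 → C3: restricted closure across fragments reaches C3.
C1, C2, C6 → C5, C7 lies within R2.
C6 → C2 lies within R2.
Every dependency is enforceable on the fragments, so the decomposition is dependency-preserving.

none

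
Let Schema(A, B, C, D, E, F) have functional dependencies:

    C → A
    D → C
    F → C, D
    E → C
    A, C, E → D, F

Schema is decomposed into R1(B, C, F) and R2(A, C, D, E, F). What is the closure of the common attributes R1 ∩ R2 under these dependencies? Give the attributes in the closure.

A, C, D, F

R1 ∩ R2 = {C, F}.
C → A applies, adding A
F → C, D applies, adding D
Closure: {A, C, D, F}.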